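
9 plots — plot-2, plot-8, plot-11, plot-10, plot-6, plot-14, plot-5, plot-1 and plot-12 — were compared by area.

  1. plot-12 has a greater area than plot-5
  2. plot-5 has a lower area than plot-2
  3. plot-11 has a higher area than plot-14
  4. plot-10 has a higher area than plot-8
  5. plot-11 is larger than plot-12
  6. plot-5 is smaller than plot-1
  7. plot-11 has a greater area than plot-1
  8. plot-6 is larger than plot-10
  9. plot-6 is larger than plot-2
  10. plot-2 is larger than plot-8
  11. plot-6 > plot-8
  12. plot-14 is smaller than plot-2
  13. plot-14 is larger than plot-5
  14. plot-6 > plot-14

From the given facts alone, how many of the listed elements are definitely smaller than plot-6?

From plot-6 the given relations immediately reach plot-8, plot-10, plot-14, plot-2.
From those, plot-5 — 5 in total.
Nothing else is reachable below plot-6; 5 in all.

5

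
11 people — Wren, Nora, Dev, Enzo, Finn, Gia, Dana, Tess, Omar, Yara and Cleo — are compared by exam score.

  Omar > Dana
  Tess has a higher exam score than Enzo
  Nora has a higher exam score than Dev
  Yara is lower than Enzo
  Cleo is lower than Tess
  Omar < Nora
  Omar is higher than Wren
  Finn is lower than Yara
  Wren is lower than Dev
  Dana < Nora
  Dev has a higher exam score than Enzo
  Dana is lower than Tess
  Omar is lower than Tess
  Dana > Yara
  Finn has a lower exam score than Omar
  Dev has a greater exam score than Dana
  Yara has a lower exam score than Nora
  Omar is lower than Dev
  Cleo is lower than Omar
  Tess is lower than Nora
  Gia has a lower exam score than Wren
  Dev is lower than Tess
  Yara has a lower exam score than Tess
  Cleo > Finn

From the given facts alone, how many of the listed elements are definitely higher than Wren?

4

The elements the relations force above Wren are Omar, Dev, Tess, Nora — no chain reaches any other.
That is 4.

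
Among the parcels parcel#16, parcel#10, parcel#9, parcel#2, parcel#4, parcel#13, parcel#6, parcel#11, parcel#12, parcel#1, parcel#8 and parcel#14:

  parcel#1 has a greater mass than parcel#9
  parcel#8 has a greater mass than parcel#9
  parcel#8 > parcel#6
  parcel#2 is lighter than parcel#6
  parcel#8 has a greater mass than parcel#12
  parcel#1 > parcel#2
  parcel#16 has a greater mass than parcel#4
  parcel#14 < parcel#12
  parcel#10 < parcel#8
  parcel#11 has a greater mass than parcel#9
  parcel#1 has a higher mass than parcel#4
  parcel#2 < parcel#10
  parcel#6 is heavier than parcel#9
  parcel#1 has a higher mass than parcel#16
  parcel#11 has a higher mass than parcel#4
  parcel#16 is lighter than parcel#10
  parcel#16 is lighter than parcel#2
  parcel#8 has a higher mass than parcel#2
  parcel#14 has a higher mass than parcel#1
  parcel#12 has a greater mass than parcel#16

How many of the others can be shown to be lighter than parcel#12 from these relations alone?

Directly below parcel#12: parcel#16, parcel#14.
One step further: parcel#4, parcel#1 (4 so far).
One step further: parcel#9, parcel#2 (6 so far).
No other element is forced below parcel#12 by the given relations, so the count is 6.

6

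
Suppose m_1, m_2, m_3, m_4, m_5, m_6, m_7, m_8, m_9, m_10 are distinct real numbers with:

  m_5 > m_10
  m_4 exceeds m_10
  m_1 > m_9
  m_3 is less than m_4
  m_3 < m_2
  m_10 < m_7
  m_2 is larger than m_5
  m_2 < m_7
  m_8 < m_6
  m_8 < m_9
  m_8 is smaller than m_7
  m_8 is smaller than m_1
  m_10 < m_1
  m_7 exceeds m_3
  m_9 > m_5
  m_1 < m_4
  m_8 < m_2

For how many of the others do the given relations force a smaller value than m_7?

The elements the relations force below m_7 are m_8, m_10, m_3, m_5, m_2 — no chain reaches any other.
That is 5.

5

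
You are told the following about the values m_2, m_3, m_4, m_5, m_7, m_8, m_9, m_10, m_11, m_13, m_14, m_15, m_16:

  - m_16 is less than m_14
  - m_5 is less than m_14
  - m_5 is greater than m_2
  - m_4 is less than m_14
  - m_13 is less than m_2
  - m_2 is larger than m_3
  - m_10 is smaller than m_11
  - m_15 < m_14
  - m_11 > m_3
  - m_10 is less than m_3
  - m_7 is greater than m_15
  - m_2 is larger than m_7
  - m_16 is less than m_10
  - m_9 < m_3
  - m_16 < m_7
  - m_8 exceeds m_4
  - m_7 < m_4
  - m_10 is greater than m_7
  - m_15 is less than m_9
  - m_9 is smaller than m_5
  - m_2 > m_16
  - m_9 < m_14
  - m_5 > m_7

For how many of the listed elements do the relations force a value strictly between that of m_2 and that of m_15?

Chaining upward from m_15 reaches: m_7, m_4, m_9, m_10, m_8, m_3, m_11, m_5, m_14.
Chaining downward from m_2 reaches: m_16, m_7, m_9, m_13, m_10, m_3.
Strictly between m_15 and m_2 are those in both lists: m_7, m_9, m_10, m_3 — 4 elements.

4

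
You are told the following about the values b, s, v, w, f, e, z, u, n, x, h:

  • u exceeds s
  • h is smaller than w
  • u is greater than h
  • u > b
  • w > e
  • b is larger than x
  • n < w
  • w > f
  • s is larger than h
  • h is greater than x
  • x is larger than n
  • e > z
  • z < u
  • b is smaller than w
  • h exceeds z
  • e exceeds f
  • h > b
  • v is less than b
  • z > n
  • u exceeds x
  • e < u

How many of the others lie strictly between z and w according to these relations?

2

Chaining upward from z reaches: h, s, e, u.
Chaining downward from w reaches: f, n, v, x, b, h, e.
Strictly between z and w are those in both lists: h, e — 2 elements.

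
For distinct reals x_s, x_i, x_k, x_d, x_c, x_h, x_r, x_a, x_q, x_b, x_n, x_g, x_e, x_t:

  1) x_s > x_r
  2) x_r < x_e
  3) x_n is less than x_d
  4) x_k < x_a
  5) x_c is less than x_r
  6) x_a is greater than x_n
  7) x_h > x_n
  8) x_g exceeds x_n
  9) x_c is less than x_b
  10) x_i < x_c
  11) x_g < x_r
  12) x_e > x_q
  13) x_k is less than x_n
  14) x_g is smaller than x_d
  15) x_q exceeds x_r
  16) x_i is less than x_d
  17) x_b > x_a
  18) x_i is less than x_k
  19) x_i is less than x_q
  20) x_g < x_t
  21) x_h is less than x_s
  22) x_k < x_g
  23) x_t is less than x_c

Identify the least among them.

x_i

x_k is not least since x_i < x_k; x_n is not least since x_k < x_n; x_h is not least since x_n < x_h; x_g is not least since x_n < x_g; x_t is not least since x_g < x_t; x_c is not least since x_t < x_c; x_d is not least since x_i < x_d; x_r is not least since x_c < x_r; x_a is not least since x_k < x_a; x_b is not least since x_a < x_b; x_q is not least since x_i < x_q; x_s is not least since x_r < x_s; x_e is not least since x_q < x_e.
Only x_i has nothing below it, so x_i is the least.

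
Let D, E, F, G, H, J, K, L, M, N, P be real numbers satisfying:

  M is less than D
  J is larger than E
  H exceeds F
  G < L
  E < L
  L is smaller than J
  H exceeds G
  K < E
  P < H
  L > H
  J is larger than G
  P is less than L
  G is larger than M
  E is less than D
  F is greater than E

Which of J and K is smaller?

Chaining the given relations: K < E < F < H < L < J.
So K < J; K is the smaller of the two.

K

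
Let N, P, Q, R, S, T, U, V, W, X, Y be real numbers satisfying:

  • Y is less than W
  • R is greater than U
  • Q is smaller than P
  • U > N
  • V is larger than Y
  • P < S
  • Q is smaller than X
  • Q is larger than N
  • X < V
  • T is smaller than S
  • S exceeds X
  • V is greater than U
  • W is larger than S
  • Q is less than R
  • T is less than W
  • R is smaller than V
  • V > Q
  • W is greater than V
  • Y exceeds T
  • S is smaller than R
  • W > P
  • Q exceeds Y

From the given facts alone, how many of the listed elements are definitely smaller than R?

8

Directly below R: Q, U, S.
One step further: N, T, Y, P, X (8 so far).
Nothing else is reachable below R; 8 in all.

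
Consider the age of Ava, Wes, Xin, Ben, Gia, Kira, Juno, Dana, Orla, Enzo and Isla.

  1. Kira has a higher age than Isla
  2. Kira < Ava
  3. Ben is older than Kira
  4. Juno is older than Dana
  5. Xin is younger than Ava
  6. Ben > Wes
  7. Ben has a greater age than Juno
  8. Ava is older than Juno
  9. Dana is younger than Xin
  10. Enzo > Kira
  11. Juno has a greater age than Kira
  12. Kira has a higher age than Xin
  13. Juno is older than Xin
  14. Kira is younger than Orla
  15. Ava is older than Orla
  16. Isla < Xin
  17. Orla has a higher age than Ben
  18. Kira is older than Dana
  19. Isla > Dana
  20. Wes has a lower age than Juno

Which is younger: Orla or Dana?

Dana

Dana < Isla and Isla < Xin give Dana < Xin.
With Xin < Kira: Dana < Isla < Xin < Kira.
Then Kira < Juno extends the chain to Juno.
With Juno < Ben: Dana < Isla < Xin < Kira < Juno < Ben.
With Ben < Orla: Dana < Isla < Xin < Kira < Juno < Ben < Orla.
So Dana < Orla; Dana is the younger of the two.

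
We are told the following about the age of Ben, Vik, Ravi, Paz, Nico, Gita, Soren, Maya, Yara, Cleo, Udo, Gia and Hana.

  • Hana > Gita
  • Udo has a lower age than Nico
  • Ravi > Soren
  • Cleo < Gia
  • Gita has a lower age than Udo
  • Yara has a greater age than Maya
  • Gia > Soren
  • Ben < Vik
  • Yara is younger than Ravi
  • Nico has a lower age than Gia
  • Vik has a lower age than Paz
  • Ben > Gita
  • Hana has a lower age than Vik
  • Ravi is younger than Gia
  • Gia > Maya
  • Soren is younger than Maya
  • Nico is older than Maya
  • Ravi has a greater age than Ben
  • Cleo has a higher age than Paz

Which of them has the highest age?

Gia

Gita is not greatest since Gita < Hana; Soren is not greatest since Soren < Gia; Hana is not greatest since Hana < Vik; Ben is not greatest since Ben < Vik; Vik is not greatest since Vik < Paz; Maya is not greatest since Maya < Nico; Udo is not greatest since Udo < Nico; Paz is not greatest since Paz < Cleo; Cleo is not greatest since Cleo < Gia; Yara is not greatest since Yara < Ravi; Nico is not greatest since Nico < Gia; Ravi is not greatest since Ravi < Gia.
Only Gia has nothing above it, so Gia is the highest age.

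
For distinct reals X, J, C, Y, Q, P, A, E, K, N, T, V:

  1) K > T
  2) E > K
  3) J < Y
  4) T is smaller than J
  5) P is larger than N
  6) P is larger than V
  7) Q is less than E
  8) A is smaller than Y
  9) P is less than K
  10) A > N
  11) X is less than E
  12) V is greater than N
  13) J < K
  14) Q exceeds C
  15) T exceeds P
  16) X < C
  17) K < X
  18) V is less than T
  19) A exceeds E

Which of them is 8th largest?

J

Chaining the given pairs: N < V < P < T < J < K < X < C < Q < E < A < Y.
Counting 8 from the largest end gives J.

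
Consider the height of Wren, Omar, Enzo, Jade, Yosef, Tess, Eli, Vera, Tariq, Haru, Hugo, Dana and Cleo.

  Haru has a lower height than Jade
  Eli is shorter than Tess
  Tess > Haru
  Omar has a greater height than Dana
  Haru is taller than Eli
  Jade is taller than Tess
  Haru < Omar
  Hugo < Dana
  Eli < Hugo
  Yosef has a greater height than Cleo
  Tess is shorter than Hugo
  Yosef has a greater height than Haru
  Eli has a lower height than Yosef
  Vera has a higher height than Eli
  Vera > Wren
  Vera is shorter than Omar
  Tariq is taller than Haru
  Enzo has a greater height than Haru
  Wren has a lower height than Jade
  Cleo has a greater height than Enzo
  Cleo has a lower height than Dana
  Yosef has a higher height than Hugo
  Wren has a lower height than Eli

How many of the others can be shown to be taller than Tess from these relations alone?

5

From Tess the given relations immediately reach Hugo, Jade.
From those, Yosef, Dana — 4 in total.
From those, Omar — 5 in total.
No other element is forced above Tess by the given relations, so the count is 5.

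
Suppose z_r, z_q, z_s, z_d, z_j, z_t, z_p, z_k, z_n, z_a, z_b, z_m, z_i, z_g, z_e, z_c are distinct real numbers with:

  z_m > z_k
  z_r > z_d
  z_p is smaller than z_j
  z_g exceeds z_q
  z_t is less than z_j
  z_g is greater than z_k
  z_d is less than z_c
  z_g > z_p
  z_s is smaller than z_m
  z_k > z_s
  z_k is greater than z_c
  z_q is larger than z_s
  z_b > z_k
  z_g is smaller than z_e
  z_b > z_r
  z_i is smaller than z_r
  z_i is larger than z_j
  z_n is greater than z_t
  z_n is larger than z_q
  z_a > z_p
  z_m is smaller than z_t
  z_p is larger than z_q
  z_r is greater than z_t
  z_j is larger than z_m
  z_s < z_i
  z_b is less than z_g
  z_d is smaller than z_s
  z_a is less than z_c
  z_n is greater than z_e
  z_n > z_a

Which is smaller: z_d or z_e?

z_d

z_d < z_s and z_s < z_q give z_d < z_q.
Then z_q < z_p extends the chain to z_p.
Then z_p < z_a extends the chain to z_a.
With z_a < z_c: z_d < z_s < z_q < z_p < z_a < z_c.
With z_c < z_k: z_d < z_s < z_q < z_p < z_a < z_c < z_k.
With z_k < z_m: z_d < z_s < z_q < z_p < z_a < z_c < z_k < z_m.
Then z_m < z_t extends the chain to z_t.
Then z_t < z_j extends the chain to z_j.
With z_j < z_i: z_d < z_s < z_q < z_p < z_a < z_c < z_k < z_m < z_t < z_j < z_i.
Then z_i < z_r extends the chain to z_r.
Then z_r < z_b extends the chain to z_b.
With z_b < z_g: z_d < z_s < z_q < z_p < z_a < z_c < z_k < z_m < z_t < z_j < z_i < z_r < z_b < z_g.
Then z_g < z_e extends the chain to z_e.
So z_d < z_e; z_d is the smaller of the two.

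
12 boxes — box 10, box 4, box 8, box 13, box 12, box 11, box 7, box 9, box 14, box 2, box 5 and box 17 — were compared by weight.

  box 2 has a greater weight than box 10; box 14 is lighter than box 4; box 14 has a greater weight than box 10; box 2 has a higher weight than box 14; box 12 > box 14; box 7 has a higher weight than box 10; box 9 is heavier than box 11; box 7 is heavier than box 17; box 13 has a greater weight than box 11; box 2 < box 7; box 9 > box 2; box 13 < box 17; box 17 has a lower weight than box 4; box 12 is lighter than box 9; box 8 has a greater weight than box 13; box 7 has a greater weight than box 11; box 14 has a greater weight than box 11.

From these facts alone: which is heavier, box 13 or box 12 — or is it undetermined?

Following every chain through box 13: above box 13 we get box 17, box 8, box 4, box 7; below box 13 we get box 11.
box 12 is not reached, and no chain runs the other way from box 12 to box 13.
So the given relations leave the order of box 13 and box 12 undetermined.

undetermined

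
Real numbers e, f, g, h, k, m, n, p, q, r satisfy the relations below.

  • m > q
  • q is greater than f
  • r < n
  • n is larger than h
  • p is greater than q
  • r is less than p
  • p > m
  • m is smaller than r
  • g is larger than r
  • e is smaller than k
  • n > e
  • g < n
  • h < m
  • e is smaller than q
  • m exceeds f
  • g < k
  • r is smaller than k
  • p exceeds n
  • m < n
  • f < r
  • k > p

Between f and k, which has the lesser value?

f

f < q < m < r < g < n < p < k, by transitivity through q, m, r, g, n, p.
So f < k; f is the smaller of the two.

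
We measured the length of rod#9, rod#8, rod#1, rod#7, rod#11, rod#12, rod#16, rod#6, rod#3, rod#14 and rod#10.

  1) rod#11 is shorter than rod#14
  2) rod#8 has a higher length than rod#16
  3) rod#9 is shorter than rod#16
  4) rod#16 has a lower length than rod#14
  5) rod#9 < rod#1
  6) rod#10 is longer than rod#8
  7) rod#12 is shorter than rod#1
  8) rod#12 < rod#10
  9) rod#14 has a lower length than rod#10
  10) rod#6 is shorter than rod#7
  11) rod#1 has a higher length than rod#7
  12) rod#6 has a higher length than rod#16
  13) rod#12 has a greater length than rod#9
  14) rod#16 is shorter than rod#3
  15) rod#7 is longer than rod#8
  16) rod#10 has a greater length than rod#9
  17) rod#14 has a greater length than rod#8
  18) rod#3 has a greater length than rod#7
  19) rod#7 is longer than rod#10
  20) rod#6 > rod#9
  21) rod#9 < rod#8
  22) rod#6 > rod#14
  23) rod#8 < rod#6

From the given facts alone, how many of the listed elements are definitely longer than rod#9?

Directly above rod#9: rod#16, rod#8, rod#12, rod#10, rod#6, rod#1.
One step further: rod#14, rod#7, rod#3 (9 so far).
No other element is forced above rod#9 by the given relations, so the count is 9.

9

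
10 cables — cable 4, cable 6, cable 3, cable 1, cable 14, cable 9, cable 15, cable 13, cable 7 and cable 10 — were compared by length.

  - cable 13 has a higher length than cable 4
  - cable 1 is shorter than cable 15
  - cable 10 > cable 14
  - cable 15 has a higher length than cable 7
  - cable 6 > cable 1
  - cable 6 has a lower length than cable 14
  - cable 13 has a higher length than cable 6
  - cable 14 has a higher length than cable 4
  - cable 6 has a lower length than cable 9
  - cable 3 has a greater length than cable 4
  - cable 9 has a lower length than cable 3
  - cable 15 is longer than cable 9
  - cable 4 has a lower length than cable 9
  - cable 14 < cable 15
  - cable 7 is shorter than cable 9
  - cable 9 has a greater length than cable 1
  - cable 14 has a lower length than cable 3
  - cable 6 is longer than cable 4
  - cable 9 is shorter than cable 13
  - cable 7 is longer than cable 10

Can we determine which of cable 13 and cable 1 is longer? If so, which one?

cable 13

cable 1 < cable 6 < cable 14 < cable 10 < cable 7 < cable 9 < cable 13, by transitivity through cable 6, cable 14, cable 10, cable 7, cable 9.
So cable 13 is longer.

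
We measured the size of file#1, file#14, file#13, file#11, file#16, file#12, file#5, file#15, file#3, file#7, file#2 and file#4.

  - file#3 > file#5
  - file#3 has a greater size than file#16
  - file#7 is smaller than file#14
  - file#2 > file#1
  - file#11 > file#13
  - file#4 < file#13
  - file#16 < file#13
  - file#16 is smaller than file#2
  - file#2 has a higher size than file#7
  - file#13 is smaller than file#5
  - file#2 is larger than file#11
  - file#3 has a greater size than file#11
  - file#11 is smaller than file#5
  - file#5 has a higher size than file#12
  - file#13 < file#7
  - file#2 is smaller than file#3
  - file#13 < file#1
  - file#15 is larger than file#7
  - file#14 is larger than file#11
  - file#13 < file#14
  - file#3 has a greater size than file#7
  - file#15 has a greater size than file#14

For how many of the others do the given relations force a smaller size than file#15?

From file#15 the given relations immediately reach file#7, file#14.
From those, file#13, file#11 — 4 in total.
From those, file#4, file#16 — 6 in total.
No other element is forced below file#15 by the given relations, so the count is 6.

6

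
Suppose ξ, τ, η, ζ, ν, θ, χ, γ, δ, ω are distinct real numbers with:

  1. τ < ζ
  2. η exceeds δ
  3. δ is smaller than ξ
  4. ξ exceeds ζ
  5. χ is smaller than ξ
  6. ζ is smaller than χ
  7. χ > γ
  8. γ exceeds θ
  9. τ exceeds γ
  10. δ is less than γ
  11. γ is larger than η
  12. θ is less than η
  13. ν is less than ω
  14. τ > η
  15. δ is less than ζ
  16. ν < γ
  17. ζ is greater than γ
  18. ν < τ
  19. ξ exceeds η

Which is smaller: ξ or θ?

θ < η and η < τ give θ < τ.
With τ < ζ: θ < η < τ < ζ.
Then ζ < χ extends the chain to χ.
With χ < ξ: θ < η < τ < ζ < χ < ξ.
So θ < ξ; θ is the smaller of the two.

θ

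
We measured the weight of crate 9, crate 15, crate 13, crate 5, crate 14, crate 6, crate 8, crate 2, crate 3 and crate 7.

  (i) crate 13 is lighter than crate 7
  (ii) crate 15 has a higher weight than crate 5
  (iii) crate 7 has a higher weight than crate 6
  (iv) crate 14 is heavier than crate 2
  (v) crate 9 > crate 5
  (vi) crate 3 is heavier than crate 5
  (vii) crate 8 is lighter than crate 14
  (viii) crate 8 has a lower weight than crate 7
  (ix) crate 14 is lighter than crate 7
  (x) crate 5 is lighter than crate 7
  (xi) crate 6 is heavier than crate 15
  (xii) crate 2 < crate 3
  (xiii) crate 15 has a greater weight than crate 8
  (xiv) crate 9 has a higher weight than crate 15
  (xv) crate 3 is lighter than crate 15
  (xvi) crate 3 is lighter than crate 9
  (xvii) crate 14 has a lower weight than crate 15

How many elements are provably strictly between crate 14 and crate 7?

2

Chaining upward from crate 14 reaches: crate 15, crate 6, crate 9.
Chaining downward from crate 7 reaches: crate 8, crate 2, crate 5, crate 3, crate 15, crate 6, crate 13.
Strictly between crate 14 and crate 7 are those in both lists: crate 15, crate 6 — 2 elements.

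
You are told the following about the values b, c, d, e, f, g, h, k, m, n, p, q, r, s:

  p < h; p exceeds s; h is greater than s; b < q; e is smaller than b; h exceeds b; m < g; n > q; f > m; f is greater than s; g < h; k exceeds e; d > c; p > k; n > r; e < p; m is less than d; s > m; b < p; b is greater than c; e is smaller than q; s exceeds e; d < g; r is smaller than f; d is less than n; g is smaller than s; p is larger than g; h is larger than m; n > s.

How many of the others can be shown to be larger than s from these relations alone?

The elements the relations force above s are n, f, p, h — no chain reaches any other.
That is 4.

4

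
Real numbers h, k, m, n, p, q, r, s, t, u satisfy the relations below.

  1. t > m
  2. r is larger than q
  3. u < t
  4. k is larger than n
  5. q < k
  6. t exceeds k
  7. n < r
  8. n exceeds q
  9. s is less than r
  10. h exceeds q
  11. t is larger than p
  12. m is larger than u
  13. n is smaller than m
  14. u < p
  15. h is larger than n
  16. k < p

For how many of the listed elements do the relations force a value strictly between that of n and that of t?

3

Chaining upward from n reaches: m, r, h, k, p.
Chaining downward from t reaches: u, q, m, k, p.
Strictly between n and t are those in both lists: m, k, p — 3 elements.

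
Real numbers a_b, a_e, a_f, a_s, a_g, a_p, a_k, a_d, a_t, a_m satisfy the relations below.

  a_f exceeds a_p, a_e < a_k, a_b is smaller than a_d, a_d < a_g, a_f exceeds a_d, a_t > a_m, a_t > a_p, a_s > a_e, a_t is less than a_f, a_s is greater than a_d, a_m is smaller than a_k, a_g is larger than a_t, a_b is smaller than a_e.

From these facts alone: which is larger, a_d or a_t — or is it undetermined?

Following every chain through a_t: above a_t we get a_f, a_g; below a_t we get a_m, a_p.
a_d is not reached, and no chain runs the other way from a_d to a_t.
So the given relations leave the order of a_t and a_d undetermined.

undetermined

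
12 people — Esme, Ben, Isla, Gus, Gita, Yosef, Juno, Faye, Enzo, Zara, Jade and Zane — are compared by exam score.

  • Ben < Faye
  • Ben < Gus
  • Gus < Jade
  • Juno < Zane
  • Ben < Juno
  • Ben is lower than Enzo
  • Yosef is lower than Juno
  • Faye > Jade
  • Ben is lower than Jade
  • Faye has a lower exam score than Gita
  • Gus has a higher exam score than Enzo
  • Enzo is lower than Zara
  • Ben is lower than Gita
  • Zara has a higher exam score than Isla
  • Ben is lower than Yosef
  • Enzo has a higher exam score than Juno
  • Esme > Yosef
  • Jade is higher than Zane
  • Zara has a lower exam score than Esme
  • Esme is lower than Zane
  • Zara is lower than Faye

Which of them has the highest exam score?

Ben is not greatest since Ben < Juno; Yosef is not greatest since Yosef < Esme; Juno is not greatest since Juno < Zane; Enzo is not greatest since Enzo < Zara; Isla is not greatest since Isla < Zara; Zara is not greatest since Zara < Faye; Esme is not greatest since Esme < Zane; Zane is not greatest since Zane < Jade; Gus is not greatest since Gus < Jade; Jade is not greatest since Jade < Faye; Faye is not greatest since Faye < Gita.
Only Gita has nothing above it, so Gita is the highest exam score.

Gita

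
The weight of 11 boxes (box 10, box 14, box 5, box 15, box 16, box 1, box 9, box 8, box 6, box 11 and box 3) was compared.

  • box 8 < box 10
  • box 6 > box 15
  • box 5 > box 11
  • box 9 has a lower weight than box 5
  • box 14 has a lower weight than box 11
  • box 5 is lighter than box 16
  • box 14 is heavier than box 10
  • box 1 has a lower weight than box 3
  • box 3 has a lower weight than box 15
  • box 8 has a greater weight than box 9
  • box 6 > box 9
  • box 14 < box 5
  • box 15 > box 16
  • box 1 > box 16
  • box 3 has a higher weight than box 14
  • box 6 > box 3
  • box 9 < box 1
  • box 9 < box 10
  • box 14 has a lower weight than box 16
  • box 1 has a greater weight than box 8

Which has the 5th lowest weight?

box 11

Piecing the relations together gives one ordering: box 9 < box 8 < box 10 < box 14 < box 11 < box 5 < box 16 < box 1 < box 3 < box 15 < box 6.
Counting 5 from the smallest end gives box 11.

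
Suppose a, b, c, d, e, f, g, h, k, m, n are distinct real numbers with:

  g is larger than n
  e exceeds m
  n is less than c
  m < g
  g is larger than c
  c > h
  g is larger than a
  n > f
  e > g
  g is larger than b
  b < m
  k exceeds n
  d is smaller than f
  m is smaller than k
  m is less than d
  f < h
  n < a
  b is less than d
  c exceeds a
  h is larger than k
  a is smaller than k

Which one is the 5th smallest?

n

The consecutive relations fix a unique order: b < m < d < f < n < a < k < h < c < g < e.
Counting 5 from the smallest end gives n.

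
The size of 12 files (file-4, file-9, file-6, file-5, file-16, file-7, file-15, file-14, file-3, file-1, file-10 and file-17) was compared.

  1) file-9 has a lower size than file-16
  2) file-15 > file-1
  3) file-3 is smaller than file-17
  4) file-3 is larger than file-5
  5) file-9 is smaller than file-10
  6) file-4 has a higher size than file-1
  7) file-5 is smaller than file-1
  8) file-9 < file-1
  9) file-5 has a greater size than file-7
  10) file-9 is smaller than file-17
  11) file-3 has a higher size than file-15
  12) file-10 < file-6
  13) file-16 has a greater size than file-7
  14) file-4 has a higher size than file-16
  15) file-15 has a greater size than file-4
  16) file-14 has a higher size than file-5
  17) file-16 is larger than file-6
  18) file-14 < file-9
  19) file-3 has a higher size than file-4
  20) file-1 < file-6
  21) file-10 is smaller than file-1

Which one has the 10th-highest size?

file-14

Chaining the given pairs: file-7 < file-5 < file-14 < file-9 < file-10 < file-1 < file-6 < file-16 < file-4 < file-15 < file-3 < file-17.
The 10th largest is file-14.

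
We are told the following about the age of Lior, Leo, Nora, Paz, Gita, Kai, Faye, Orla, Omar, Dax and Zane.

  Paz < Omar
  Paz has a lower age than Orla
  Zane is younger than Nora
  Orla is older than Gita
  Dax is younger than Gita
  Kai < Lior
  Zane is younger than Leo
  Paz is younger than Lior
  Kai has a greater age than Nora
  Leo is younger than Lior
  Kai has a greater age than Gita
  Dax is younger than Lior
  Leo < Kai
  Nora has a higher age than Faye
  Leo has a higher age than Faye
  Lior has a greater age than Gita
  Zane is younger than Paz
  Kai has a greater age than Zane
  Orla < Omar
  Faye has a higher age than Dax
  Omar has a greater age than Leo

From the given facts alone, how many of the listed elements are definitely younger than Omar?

From Omar the given relations immediately reach Leo, Paz, Orla.
From those, Zane, Faye, Gita — 6 in total.
From those, Dax — 7 in total.
Nothing else is reachable below Omar; 7 in all.

7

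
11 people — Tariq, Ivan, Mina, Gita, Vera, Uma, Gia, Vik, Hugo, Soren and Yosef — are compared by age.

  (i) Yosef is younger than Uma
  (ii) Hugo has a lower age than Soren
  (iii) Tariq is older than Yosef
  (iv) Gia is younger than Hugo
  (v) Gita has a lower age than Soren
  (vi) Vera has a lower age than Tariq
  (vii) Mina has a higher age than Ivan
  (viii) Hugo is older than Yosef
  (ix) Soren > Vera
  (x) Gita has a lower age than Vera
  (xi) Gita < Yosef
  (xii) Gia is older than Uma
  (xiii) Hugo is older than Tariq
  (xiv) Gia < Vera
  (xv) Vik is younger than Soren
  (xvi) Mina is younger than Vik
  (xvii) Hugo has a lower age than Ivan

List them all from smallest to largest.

Nothing is placed below Gita, so it is least; from there Gita < Yosef; Yosef < Uma; Uma < Gia; Gia < Vera; Vera < Tariq; Tariq < Hugo; Hugo < Ivan; Ivan < Mina; Mina < Vik; Vik < Soren, each given directly.

Gita < Yosef < Uma < Gia < Vera < Tariq < Hugo < Ivan < Mina < Vik < Soren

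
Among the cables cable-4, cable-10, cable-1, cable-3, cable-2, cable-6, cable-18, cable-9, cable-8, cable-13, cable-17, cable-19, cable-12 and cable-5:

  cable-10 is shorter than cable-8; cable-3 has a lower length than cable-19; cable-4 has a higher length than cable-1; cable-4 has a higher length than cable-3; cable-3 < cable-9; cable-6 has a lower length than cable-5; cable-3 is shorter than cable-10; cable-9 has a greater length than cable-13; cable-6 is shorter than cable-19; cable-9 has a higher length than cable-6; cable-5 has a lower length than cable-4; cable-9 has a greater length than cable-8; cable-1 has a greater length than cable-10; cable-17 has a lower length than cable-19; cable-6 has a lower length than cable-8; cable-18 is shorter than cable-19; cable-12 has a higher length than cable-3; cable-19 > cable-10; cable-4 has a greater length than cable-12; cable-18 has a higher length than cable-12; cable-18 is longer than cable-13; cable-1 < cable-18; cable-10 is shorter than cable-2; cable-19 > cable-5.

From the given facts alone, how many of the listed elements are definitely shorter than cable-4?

6

The elements the relations force below cable-4 are cable-3, cable-6, cable-10, cable-12, cable-1, cable-5 — no chain reaches any other.
That is 6.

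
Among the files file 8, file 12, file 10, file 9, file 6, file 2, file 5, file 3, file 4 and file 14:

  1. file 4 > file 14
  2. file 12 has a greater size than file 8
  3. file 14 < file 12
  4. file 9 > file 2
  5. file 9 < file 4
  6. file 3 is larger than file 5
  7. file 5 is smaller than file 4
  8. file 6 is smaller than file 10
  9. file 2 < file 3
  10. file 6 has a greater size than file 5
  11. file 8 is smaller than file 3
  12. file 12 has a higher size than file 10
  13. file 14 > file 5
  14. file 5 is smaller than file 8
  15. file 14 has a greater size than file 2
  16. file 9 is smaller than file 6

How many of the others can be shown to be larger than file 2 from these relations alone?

Directly above file 2: file 9, file 14, file 3.
One step further: file 4, file 6, file 12 (6 so far).
One step further: file 10 (7 so far).
No other element is forced above file 2 by the given relations, so the count is 7.

7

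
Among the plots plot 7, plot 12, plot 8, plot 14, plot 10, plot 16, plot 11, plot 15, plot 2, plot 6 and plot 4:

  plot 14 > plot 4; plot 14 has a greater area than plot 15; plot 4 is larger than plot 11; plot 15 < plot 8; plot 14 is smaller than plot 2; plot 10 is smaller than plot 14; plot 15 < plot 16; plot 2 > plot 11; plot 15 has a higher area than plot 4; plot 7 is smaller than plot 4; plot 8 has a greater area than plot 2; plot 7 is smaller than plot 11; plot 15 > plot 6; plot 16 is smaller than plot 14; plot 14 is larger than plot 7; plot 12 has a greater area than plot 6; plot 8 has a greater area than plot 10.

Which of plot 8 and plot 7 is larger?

plot 8

plot 7 < plot 11 and plot 11 < plot 4 give plot 7 < plot 4.
With plot 4 < plot 15: plot 7 < plot 11 < plot 4 < plot 15.
Then plot 15 < plot 14 extends the chain to plot 14.
With plot 14 < plot 2: plot 7 < plot 11 < plot 4 < plot 15 < plot 14 < plot 2.
Then plot 2 < plot 8 extends the chain to plot 8.
So plot 7 < plot 8; plot 8 is the larger of the two.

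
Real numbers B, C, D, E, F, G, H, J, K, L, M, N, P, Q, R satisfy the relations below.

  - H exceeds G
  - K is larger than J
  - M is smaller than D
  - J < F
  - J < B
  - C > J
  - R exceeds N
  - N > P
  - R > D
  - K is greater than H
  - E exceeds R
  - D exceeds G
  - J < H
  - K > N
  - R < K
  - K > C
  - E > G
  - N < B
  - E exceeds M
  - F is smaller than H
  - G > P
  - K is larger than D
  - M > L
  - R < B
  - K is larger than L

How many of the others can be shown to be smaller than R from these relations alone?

Directly below R: N, D.
One step further: P, M, G (5 so far).
One step further: L (6 so far).
Nothing else is reachable below R; 6 in all.

6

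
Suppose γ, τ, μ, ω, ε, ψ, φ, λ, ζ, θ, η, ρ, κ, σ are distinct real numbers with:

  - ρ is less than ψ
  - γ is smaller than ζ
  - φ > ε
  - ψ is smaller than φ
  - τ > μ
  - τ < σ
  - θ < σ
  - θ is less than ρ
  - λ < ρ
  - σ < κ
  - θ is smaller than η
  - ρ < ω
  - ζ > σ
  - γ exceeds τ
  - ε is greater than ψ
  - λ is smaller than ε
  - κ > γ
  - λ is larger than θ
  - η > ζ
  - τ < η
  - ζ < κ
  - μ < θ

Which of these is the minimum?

μ

θ is not least since μ < θ; λ is not least since θ < λ; τ is not least since μ < τ; ρ is not least since λ < ρ; γ is not least since τ < γ; σ is not least since θ < σ; ψ is not least since ρ < ψ; ζ is not least since σ < ζ; ε is not least since ψ < ε; η is not least since τ < η; κ is not least since σ < κ; ω is not least since ρ < ω; φ is not least since ψ < φ.
Only μ has nothing below it, so μ is the minimum.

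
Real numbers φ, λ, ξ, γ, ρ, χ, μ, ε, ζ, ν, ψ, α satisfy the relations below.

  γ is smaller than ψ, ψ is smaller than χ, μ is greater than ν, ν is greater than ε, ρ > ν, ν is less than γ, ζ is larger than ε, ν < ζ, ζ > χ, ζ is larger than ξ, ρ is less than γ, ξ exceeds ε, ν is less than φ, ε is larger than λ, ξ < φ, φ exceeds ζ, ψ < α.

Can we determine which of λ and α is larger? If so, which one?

The relevant relations are λ < ε; ε < ν; ν < ρ; ρ < γ; γ < ψ; ψ < α.
Together: λ < ε < ν < ρ < γ < ψ < α.
So α is larger.

α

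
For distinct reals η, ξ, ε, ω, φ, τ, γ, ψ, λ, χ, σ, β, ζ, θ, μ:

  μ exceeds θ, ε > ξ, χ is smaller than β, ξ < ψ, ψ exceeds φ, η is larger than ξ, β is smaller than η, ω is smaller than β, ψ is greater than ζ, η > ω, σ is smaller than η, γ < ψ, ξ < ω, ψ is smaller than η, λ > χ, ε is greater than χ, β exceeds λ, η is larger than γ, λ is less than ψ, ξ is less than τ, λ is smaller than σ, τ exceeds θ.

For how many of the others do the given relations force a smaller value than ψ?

6

Directly below ψ: ξ, φ, γ, λ, ζ.
One step further: χ (6 so far).
Nothing else is reachable below ψ; 6 in all.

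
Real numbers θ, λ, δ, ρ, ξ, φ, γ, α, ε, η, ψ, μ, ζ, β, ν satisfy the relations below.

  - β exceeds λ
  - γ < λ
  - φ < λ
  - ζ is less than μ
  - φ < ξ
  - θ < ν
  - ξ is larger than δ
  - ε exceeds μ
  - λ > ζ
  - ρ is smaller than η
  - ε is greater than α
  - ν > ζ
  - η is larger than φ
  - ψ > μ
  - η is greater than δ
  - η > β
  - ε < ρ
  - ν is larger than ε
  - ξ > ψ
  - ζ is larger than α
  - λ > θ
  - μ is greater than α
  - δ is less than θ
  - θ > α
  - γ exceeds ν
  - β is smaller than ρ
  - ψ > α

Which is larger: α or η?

η

Link the given pairs in sequence: α < ζ; ζ < μ; μ < ε; ε < ν; ν < γ; γ < λ; λ < β; β < ρ; ρ < η.
Together: α < ζ < μ < ε < ν < γ < λ < β < ρ < η.
So α < η; η is the larger of the two.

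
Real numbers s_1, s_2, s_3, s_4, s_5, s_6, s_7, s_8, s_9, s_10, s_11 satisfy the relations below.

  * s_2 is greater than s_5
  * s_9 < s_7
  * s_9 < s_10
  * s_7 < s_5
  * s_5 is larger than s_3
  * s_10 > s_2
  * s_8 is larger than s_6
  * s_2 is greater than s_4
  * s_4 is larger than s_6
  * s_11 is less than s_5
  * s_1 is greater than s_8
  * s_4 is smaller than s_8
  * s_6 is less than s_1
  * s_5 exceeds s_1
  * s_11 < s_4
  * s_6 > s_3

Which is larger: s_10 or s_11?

Chaining the given relations: s_11 < s_4 < s_8 < s_1 < s_5 < s_2 < s_10.
So s_11 < s_10; s_10 is the larger of the two.

s_10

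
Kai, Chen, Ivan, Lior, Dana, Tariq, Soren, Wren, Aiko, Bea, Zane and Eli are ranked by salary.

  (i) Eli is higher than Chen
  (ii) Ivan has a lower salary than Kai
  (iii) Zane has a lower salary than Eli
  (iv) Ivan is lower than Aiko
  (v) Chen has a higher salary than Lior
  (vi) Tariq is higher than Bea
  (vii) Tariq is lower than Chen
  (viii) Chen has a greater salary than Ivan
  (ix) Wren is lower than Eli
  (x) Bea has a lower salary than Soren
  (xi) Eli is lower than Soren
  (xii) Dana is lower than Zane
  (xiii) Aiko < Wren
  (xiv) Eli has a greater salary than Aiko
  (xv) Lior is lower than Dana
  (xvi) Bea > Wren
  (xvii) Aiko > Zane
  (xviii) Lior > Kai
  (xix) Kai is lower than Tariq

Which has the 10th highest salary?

The consecutive relations fix a unique order: Ivan < Kai < Lior < Dana < Zane < Aiko < Wren < Bea < Tariq < Chen < Eli < Soren.
The 10th largest is Lior.

Lior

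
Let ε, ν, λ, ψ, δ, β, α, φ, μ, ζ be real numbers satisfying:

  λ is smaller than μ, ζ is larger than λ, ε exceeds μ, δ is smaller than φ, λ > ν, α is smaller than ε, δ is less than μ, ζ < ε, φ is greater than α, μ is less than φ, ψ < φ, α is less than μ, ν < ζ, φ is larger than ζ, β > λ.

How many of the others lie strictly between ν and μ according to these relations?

The relations place ν below μ. An element lies strictly between them when it is forced above ν and also forced below μ.
Above ν: {λ, ζ, φ, β, ε}. Below μ: {λ, δ, α}.
Intersection: {λ} — 1.

1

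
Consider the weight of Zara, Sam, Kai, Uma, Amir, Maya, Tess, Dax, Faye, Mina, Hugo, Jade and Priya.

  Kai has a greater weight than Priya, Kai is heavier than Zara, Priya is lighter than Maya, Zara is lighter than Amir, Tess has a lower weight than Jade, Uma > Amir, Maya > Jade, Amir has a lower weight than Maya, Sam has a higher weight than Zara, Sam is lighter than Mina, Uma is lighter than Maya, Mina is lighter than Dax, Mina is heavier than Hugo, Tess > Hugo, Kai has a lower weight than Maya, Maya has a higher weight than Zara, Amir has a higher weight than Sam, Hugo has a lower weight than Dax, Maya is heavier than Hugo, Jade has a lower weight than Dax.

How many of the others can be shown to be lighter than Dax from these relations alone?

From Dax the given relations immediately reach Hugo, Jade, Mina.
From those, Sam, Tess — 5 in total.
From those, Zara — 6 in total.
Nothing else is reachable below Dax; 6 in all.

6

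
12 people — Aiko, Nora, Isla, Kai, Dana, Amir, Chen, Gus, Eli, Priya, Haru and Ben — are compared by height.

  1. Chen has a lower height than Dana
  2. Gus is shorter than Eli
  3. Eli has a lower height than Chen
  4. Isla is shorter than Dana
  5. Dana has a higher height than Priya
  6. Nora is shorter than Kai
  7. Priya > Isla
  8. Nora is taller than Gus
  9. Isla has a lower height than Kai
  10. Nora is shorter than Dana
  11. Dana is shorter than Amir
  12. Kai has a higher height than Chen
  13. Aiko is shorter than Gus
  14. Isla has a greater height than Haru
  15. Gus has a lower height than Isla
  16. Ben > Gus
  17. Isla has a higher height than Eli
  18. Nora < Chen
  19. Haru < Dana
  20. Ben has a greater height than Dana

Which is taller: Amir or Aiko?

Amir

Aiko < Gus and Gus < Eli give Aiko < Eli.
With Eli < Isla: Aiko < Gus < Eli < Isla.
Then Isla < Dana extends the chain to Dana.
With Dana < Amir: Aiko < Gus < Eli < Isla < Dana < Amir.
So Aiko < Amir; Amir is the taller of the two.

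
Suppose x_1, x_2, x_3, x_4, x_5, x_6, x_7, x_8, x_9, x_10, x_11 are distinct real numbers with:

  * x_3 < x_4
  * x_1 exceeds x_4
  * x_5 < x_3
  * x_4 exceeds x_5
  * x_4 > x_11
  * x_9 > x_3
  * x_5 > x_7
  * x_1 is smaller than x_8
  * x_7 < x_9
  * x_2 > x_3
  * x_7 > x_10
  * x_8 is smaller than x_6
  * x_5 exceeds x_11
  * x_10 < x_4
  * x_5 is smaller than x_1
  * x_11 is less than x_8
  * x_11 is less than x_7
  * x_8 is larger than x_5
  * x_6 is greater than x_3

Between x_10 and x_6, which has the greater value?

x_6

Link the given pairs in sequence: x_10 < x_7; x_7 < x_5; x_5 < x_3; x_3 < x_4; x_4 < x_1; x_1 < x_8; x_8 < x_6.
Together: x_10 < x_7 < x_5 < x_3 < x_4 < x_1 < x_8 < x_6.
So x_10 < x_6; x_6 is the larger of the two.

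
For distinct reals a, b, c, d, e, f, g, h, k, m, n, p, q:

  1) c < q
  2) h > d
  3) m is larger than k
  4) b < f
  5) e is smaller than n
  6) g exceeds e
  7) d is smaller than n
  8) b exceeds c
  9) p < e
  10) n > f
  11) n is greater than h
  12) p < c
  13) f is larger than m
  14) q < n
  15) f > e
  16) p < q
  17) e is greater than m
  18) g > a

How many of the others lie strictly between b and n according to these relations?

Chaining upward from b reaches: f.
Chaining downward from n reaches: p, d, c, k, h, m, e, q, f.
Strictly between b and n are those in both lists: f — 1 element.

1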